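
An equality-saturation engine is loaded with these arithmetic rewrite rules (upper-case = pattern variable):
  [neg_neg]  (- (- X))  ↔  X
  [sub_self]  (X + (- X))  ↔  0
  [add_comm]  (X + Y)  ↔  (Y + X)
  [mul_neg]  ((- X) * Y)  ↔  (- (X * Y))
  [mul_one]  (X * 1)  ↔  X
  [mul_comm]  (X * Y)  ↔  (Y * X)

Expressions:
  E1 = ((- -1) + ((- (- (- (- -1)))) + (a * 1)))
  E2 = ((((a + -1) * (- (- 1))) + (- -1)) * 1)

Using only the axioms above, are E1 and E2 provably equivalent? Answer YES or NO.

YES

1. [neg_neg →] (- (- -1))  →  -1;  E1 = ((- -1) + ((- (- -1)) + (a * 1)))
2. [mul_one →] (a * 1)  →  a;  E1 = ((- -1) + ((- (- -1)) + a))
3. [neg_neg →] (- (- -1))  →  -1;  E1 = ((- -1) + (-1 + a))
4. [mul_one ←] (-1 + a)  →  ((-1 + a) * 1);  E1 = ((- -1) + ((-1 + a) * 1))
5. [add_comm →] (-1 + a)  →  (a + -1);  E1 = ((- -1) + ((a + -1) * 1))
6. [add_comm →] ((- -1) + ((a + -1) * 1))  →  (((a + -1) * 1) + (- -1))
7. [neg_neg ←] 1  →  (- (- 1));  E1 = (((a + -1) * (- (- 1))) + (- -1))
8. [mul_one ←] (((a + -1) * (- (- 1))) + (- -1))  →  ((((a + -1) * (- (- 1))) + (- -1)) * 1);  this is E2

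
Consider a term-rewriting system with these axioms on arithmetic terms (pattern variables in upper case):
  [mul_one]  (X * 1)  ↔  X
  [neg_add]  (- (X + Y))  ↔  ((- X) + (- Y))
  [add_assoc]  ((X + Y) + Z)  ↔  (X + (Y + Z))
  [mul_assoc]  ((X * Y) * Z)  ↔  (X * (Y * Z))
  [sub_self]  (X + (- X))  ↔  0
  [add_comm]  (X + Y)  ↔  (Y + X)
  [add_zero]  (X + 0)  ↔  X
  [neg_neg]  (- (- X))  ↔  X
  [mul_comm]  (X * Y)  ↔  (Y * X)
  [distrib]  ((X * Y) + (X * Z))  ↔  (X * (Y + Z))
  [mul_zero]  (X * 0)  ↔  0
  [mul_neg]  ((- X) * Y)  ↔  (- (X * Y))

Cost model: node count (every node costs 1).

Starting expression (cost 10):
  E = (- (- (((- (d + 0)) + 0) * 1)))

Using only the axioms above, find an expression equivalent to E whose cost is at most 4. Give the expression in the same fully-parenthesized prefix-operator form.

step 1: mul_one (→) rewrites (((- (d + 0)) + 0) * 1) into ((- (d + 0)) + 0), now (- (- ((- (d + 0)) + 0)))
step 2: neg_neg (→) rewrites (- (- ((- (d + 0)) + 0))) into ((- (d + 0)) + 0)
step 3: add_zero (→) rewrites ((- (d + 0)) + 0) into (- (d + 0)), reaching cost 4 (bound 4)

(- (d + 0))   [cost 4]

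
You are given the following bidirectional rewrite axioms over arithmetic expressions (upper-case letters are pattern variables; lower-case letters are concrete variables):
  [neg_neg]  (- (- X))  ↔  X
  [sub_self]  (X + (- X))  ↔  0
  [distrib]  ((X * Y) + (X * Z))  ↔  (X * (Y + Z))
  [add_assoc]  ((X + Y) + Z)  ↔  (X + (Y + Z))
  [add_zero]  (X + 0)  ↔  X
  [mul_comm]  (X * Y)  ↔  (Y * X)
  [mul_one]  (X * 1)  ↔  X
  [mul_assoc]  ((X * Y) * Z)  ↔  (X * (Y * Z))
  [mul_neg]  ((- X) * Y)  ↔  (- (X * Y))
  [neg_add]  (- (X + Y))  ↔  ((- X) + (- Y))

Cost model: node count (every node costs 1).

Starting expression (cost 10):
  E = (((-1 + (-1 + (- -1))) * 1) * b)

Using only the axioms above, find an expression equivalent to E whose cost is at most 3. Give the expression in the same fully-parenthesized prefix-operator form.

1. [mul_one →] ((-1 + (-1 + (- -1))) * 1)  →  (-1 + (-1 + (- -1)));  E = ((-1 + (-1 + (- -1))) * b)
2. [sub_self →] (-1 + (- -1))  →  0;  E = ((-1 + 0) * b)
3. [add_zero →] (-1 + 0)  →  -1;  cost 3 ≤ 3, done

(-1 * b)   [cost 3]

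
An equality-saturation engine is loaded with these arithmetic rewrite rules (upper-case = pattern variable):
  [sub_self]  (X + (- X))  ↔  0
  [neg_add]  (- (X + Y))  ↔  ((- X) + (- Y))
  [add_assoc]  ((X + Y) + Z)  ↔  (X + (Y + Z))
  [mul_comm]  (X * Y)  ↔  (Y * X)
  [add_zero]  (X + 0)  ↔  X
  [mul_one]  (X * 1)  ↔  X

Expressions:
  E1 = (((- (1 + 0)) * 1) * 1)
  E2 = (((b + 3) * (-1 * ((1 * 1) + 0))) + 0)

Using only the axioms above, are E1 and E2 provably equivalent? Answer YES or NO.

NO

The axioms are sound identities: if E1 ↔* E2 then E1 and E2 evaluate identically under any assignment.
Under b=0: E1 evaluates to -1, E2 to -3. Distinct ⇒ no rewrite sequence connects them.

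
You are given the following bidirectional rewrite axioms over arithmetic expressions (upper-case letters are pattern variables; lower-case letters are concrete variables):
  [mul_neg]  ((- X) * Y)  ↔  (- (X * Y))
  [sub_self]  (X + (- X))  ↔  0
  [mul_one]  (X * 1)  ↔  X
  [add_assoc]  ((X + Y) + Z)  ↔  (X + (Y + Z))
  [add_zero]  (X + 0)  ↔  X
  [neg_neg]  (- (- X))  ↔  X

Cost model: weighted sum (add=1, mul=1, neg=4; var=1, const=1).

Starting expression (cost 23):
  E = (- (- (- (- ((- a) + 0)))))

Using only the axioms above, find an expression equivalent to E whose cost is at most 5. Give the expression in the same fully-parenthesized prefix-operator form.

(- a)   [cost 5]

step 1: add_zero (→) rewrites ((- a) + 0) into (- a), now (- (- (- (- (- a)))))
step 2: neg_neg (→) rewrites (- (- (- (- (- a))))) into (- (- (- a)))
step 3: neg_neg (→) rewrites (- (- a)) into a, reaching cost 5 (bound 5)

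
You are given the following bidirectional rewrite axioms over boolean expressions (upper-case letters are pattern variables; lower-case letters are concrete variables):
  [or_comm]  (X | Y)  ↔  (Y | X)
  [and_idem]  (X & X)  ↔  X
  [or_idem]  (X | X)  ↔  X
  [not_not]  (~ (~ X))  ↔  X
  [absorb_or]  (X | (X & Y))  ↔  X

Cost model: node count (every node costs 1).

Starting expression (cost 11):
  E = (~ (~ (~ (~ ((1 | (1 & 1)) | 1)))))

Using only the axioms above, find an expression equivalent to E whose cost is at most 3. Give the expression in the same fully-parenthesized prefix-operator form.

1. [absorb_or →] (1 | (1 & 1))  →  1;  E = (~ (~ (~ (~ (1 | 1)))))
2. [or_idem →] (1 | 1)  →  1;  E = (~ (~ (~ (~ 1))))
3. [not_not →] (~ (~ 1))  →  1;  cost 3 ≤ 3, done

(~ (~ 1))   [cost 3]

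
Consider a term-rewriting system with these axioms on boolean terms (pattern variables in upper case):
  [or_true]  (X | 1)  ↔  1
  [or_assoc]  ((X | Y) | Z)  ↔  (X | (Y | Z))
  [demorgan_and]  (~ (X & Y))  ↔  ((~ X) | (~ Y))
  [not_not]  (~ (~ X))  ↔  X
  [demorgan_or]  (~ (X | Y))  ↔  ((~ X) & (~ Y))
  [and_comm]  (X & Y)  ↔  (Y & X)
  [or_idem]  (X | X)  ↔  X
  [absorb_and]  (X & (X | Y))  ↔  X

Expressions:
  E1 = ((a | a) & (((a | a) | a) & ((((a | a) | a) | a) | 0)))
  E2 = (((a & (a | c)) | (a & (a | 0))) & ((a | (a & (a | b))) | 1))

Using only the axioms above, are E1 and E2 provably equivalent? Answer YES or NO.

YES

step 1: or_idem (→) rewrites (a | a) into a, now ((a | a) & (((a | a) | a) & (((a | a) | a) | 0)))
step 2: absorb_and (→) rewrites (((a | a) | a) & (((a | a) | a) | 0)) into ((a | a) | a), now ((a | a) & ((a | a) | a))
step 3: absorb_and (→) rewrites ((a | a) & ((a | a) | a)) into (a | a)
step 4: absorb_and (←) rewrites (a | a) into ((a | a) & ((a | a) | 1))
step 5: absorb_and (←) rewrites a into (a & (a | 0)), now ((a | (a & (a | 0))) & ((a | a) | 1))
step 6: absorb_and (←) rewrites a into (a & (a | c)), now (((a & (a | c)) | (a & (a | 0))) & ((a | a) | 1))
step 7: absorb_and (←) rewrites a into (a & (a | b)), which is E2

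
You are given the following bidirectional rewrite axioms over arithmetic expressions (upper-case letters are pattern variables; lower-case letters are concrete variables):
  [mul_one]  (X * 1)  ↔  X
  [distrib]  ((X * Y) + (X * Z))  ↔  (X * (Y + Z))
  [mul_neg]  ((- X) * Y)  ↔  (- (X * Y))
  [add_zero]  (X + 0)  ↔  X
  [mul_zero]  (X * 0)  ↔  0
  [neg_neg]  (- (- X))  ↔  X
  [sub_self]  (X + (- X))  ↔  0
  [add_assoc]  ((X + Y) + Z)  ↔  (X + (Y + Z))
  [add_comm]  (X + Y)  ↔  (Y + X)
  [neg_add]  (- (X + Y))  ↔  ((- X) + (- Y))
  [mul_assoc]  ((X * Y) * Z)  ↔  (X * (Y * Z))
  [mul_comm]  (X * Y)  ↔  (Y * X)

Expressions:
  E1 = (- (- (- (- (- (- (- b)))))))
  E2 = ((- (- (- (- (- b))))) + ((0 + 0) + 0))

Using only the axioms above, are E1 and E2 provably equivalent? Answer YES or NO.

step 1: neg_neg (→) rewrites (- (- (- b))) into (- b), now (- (- (- (- (- b)))))
step 2: neg_neg (→) rewrites (- (- (- (- (- b))))) into (- (- (- b)))
step 3: neg_neg (→) rewrites (- (- b)) into b, now (- b)
step 4: add_zero (←) rewrites (- b) into ((- b) + 0)
step 5: add_zero (←) rewrites 0 into (0 + 0), now ((- b) + (0 + 0))
step 6: add_zero (←) rewrites 0 into (0 + 0), now ((- b) + ((0 + 0) + 0))
step 7: neg_neg (←) rewrites (- b) into (- (- (- b))), now ((- (- (- b))) + ((0 + 0) + 0))
step 8: neg_neg (←) rewrites (- b) into (- (- (- b))), which is E2

YES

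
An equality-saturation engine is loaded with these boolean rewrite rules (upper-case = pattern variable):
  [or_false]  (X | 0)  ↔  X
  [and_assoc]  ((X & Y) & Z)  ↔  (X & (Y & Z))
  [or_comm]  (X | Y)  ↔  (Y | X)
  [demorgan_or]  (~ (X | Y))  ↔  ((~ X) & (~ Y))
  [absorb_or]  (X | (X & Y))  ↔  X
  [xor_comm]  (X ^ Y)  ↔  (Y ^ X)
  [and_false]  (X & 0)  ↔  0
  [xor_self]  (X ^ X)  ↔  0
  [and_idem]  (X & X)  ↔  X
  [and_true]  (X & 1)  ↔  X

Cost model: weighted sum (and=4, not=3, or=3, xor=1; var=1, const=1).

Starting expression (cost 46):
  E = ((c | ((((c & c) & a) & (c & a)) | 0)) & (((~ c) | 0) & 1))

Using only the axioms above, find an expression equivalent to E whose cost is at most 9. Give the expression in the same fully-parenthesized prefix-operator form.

(c & (~ c))   [cost 9]

(1) (c & c)  =[and_idem →]=  c    ⊢ ((c | (((c & a) & (c & a)) | 0)) & (((~ c) | 0) & 1))
(2) ((c & a) & (c & a))  =[and_idem →]=  (c & a)    ⊢ ((c | ((c & a) | 0)) & (((~ c) | 0) & 1))
(3) ((c & a) | 0)  =[or_false →]=  (c & a)    ⊢ ((c | (c & a)) & (((~ c) | 0) & 1))
(4) (((~ c) | 0) & 1)  =[and_true →]=  ((~ c) | 0)    ⊢ ((c | (c & a)) & ((~ c) | 0))
(5) (c | (c & a))  =[absorb_or →]=  c    ⊢ (c & ((~ c) | 0))
(6) ((~ c) | 0)  =[or_false →]=  (~ c)    ⊢ cost 9, within 9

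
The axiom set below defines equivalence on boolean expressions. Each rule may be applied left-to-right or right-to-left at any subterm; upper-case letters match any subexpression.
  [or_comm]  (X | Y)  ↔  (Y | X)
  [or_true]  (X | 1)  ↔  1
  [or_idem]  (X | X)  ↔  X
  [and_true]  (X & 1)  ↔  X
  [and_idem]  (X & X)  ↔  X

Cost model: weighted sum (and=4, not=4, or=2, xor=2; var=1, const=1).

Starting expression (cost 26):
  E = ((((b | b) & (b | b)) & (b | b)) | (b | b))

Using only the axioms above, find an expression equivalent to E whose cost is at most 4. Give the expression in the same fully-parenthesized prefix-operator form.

(b | b)   [cost 4]

(1) ((b | b) & (b | b))  =[and_idem →]=  (b | b)    ⊢ (((b | b) & (b | b)) | (b | b))
(2) ((b | b) & (b | b))  =[and_idem →]=  (b | b)    ⊢ ((b | b) | (b | b))
(3) ((b | b) | (b | b))  =[or_idem →]=  (b | b)    ⊢ cost 4, within 4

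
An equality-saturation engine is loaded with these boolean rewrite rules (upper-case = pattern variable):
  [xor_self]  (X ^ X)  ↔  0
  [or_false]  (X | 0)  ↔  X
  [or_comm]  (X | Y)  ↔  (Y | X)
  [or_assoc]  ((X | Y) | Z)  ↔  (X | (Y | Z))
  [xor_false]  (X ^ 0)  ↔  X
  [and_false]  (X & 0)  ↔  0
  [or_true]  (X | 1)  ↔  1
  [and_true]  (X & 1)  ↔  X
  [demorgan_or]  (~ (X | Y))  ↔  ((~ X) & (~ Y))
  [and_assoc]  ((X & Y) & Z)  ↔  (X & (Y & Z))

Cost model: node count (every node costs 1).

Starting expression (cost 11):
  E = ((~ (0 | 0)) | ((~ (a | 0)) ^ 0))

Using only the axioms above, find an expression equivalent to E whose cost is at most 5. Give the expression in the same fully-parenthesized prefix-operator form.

((~ 0) | (~ a))   [cost 5]

1. [or_false →] (a | 0)  →  a;  E = ((~ (0 | 0)) | ((~ a) ^ 0))
2. [or_false →] (0 | 0)  →  0;  E = ((~ 0) | ((~ a) ^ 0))
3. [xor_false →] ((~ a) ^ 0)  →  (~ a);  cost 5 ≤ 5, done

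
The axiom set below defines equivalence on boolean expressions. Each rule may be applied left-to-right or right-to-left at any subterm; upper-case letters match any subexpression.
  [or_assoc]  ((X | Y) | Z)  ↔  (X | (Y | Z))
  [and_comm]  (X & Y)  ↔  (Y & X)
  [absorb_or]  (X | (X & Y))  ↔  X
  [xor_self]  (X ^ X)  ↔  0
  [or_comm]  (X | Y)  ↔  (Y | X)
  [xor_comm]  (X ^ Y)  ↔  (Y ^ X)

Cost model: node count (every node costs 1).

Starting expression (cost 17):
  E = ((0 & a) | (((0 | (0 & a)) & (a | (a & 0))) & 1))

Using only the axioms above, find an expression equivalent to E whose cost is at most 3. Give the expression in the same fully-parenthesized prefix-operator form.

(1) (0 | (0 & a))  =[absorb_or →]=  0    ⊢ ((0 & a) | ((0 & (a | (a & 0))) & 1))
(2) (a | (a & 0))  =[absorb_or →]=  a    ⊢ ((0 & a) | ((0 & a) & 1))
(3) ((0 & a) | ((0 & a) & 1))  =[absorb_or →]=  (0 & a)    ⊢ cost 3, within 3

(0 & a)   [cost 3]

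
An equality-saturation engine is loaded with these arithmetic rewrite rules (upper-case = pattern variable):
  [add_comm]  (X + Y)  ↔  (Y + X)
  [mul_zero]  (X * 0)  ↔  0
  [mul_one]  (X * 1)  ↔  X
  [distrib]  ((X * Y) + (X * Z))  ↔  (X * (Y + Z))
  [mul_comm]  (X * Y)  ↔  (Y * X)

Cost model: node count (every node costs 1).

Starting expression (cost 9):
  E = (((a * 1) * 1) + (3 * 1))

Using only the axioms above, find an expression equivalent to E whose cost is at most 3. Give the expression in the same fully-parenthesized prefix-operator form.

1. [mul_one →] ((a * 1) * 1)  →  (a * 1);  E = ((a * 1) + (3 * 1))
2. [mul_one →] (a * 1)  →  a;  E = (a + (3 * 1))
3. [mul_one →] (3 * 1)  →  3;  cost 3 ≤ 3, done

(a + 3)   [cost 3]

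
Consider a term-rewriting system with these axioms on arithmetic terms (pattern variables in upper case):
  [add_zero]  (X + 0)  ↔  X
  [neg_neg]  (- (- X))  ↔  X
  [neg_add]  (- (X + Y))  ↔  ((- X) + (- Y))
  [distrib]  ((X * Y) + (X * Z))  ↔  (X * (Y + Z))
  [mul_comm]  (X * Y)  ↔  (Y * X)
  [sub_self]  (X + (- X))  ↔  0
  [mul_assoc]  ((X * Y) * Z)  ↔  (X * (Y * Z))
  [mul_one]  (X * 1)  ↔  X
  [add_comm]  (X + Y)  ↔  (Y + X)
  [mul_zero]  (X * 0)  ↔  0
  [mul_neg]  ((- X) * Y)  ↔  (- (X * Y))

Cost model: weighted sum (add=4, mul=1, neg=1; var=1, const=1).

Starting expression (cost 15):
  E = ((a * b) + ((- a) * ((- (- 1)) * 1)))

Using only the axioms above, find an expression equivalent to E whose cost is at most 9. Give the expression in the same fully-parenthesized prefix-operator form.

step 1: mul_one (→) rewrites ((- (- 1)) * 1) into (- (- 1)), now ((a * b) + ((- a) * (- (- 1))))
step 2: neg_neg (→) rewrites (- (- 1)) into 1, now ((a * b) + ((- a) * 1))
step 3: mul_one (→) rewrites ((- a) * 1) into (- a), reaching cost 9 (bound 9)

((a * b) + (- a))   [cost 9]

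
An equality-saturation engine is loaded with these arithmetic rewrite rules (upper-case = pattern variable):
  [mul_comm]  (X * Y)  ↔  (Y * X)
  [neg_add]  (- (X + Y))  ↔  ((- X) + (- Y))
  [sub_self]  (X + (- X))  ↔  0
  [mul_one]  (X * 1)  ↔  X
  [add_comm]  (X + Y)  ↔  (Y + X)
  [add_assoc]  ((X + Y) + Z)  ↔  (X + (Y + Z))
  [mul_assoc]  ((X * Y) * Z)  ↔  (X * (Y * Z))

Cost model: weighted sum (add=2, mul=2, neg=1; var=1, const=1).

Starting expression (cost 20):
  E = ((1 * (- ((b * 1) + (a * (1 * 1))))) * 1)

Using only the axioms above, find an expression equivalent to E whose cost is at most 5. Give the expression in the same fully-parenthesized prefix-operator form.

(1) (1 * 1)  =[mul_one →]=  1    ⊢ ((1 * (- ((b * 1) + (a * 1)))) * 1)
(2) (a * 1)  =[mul_one →]=  a    ⊢ ((1 * (- ((b * 1) + a))) * 1)
(3) (1 * (- ((b * 1) + a)))  =[mul_comm →]=  ((- ((b * 1) + a)) * 1)    ⊢ (((- ((b * 1) + a)) * 1) * 1)
(4) ((- ((b * 1) + a)) * 1)  =[mul_one →]=  (- ((b * 1) + a))    ⊢ ((- ((b * 1) + a)) * 1)
(5) (b * 1)  =[mul_one →]=  b    ⊢ ((- (b + a)) * 1)
(6) ((- (b + a)) * 1)  =[mul_one →]=  (- (b + a))    ⊢ cost 5, within 5

(- (b + a))   [cost 5]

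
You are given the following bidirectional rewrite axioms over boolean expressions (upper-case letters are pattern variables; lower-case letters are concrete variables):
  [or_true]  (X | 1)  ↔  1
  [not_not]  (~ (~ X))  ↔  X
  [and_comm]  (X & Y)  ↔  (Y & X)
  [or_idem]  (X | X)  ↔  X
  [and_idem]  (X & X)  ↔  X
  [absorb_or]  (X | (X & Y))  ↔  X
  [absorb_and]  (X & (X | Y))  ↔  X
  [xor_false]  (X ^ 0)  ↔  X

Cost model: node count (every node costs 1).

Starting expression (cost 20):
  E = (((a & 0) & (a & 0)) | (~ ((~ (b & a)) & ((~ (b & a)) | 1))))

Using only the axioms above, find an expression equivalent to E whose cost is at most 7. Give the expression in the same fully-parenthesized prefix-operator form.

(1) ((a & 0) & (a & 0))  =[and_idem →]=  (a & 0)    ⊢ ((a & 0) | (~ ((~ (b & a)) & ((~ (b & a)) | 1))))
(2) ((~ (b & a)) & ((~ (b & a)) | 1))  =[absorb_and →]=  (~ (b & a))    ⊢ ((a & 0) | (~ (~ (b & a))))
(3) (~ (~ (b & a)))  =[not_not →]=  (b & a)    ⊢ cost 7, within 7

((a & 0) | (b & a))   [cost 7]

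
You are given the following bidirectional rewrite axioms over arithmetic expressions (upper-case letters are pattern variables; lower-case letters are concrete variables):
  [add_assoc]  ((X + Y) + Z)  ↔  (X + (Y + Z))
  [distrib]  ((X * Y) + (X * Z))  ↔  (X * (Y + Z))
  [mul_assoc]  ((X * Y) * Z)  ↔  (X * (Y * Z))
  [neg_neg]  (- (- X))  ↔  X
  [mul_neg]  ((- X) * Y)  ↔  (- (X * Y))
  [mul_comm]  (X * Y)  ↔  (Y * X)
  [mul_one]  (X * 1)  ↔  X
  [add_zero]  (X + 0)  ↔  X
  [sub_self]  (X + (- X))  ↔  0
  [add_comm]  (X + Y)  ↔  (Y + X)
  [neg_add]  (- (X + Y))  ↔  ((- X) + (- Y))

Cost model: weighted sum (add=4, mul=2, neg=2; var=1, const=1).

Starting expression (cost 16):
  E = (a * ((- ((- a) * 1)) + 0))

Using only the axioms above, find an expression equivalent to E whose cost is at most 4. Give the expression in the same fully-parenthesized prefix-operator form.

(a * a)   [cost 4]

(1) ((- a) * 1)  =[mul_one →]=  (- a)    ⊢ (a * ((- (- a)) + 0))
(2) ((- (- a)) + 0)  =[add_zero →]=  (- (- a))    ⊢ (a * (- (- a)))
(3) (- (- a))  =[neg_neg →]=  a    ⊢ cost 4, within 4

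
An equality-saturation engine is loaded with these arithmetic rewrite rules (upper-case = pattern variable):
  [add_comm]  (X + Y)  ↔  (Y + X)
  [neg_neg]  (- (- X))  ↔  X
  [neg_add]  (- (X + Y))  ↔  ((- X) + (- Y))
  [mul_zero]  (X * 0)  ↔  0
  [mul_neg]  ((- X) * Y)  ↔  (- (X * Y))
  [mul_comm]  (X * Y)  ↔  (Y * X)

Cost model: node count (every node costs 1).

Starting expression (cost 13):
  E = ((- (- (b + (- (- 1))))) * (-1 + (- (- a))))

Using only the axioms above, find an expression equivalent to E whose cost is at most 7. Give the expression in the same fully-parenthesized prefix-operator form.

((b + 1) * (-1 + a))   [cost 7]

(1) (- (- a))  =[neg_neg →]=  a    ⊢ ((- (- (b + (- (- 1))))) * (-1 + a))
(2) (- (- (b + (- (- 1)))))  =[neg_neg →]=  (b + (- (- 1)))    ⊢ ((b + (- (- 1))) * (-1 + a))
(3) (- (- 1))  =[neg_neg →]=  1    ⊢ cost 7, within 7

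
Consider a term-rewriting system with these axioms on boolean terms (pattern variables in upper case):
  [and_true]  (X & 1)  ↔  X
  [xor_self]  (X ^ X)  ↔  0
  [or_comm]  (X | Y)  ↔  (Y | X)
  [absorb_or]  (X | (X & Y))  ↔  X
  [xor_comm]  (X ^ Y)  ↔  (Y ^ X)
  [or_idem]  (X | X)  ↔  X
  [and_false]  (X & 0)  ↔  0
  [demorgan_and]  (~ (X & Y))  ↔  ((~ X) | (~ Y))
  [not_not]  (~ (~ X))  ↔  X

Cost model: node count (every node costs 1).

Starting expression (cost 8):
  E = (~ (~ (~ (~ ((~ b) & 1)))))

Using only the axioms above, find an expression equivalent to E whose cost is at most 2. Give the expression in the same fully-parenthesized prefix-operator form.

1. [not_not →] (~ (~ (~ ((~ b) & 1))))  →  (~ ((~ b) & 1));  E = (~ (~ ((~ b) & 1)))
2. [and_true →] ((~ b) & 1)  →  (~ b);  E = (~ (~ (~ b)))
3. [not_not →] (~ (~ b))  →  b;  cost 2 ≤ 2, done

(~ b)   [cost 2]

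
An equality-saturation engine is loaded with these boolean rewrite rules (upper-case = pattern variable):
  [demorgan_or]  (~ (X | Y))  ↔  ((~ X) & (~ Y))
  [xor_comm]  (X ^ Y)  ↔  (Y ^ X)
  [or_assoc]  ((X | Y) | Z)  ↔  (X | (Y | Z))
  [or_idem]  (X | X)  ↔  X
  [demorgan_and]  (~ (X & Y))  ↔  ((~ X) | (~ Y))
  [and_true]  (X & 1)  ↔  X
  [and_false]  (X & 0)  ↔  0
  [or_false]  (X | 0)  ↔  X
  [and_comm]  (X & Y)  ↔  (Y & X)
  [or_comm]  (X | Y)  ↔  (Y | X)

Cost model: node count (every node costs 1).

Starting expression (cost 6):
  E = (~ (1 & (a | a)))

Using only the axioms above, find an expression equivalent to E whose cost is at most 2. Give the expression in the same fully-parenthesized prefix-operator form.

step 1: and_comm (→) rewrites (1 & (a | a)) into ((a | a) & 1), now (~ ((a | a) & 1))
step 2: or_idem (→) rewrites (a | a) into a, now (~ (a & 1))
step 3: and_true (→) rewrites (a & 1) into a, reaching cost 2 (bound 2)

(~ a)   [cost 2]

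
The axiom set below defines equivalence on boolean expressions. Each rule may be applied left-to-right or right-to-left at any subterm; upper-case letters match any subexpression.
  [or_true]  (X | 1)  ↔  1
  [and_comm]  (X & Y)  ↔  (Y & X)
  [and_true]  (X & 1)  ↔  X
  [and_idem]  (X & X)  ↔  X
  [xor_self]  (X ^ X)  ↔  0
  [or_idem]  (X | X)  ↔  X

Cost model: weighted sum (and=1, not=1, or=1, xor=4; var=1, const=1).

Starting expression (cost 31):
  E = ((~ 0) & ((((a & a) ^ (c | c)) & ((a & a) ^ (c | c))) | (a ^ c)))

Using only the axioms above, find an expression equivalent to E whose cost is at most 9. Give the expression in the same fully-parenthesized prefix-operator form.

1. [and_idem →] (((a & a) ^ (c | c)) & ((a & a) ^ (c | c)))  →  ((a & a) ^ (c | c));  E = ((~ 0) & (((a & a) ^ (c | c)) | (a ^ c)))
2. [or_idem →] (c | c)  →  c;  E = ((~ 0) & (((a & a) ^ c) | (a ^ c)))
3. [and_idem →] (a & a)  →  a;  E = ((~ 0) & ((a ^ c) | (a ^ c)))
4. [or_idem →] ((a ^ c) | (a ^ c))  →  (a ^ c);  cost 9 ≤ 9, done

((~ 0) & (a ^ c))   [cost 9]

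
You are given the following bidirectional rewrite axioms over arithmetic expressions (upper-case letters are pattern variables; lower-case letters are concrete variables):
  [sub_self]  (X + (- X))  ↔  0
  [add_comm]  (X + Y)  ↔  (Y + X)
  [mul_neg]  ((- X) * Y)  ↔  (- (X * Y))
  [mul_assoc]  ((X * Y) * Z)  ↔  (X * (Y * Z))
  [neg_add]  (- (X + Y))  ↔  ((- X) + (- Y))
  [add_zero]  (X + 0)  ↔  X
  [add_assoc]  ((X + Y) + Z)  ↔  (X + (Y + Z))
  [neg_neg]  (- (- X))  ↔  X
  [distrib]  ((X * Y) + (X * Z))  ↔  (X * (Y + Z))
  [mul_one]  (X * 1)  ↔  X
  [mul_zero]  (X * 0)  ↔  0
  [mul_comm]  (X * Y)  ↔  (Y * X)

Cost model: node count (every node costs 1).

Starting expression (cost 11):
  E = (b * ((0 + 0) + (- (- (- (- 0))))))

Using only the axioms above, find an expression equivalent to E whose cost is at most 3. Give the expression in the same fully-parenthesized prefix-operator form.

(b * 0)   [cost 3]

(1) (- (- (- 0)))  =[neg_neg →]=  (- 0)    ⊢ (b * ((0 + 0) + (- (- 0))))
(2) (- (- 0))  =[neg_neg →]=  0    ⊢ (b * ((0 + 0) + 0))
(3) (0 + 0)  =[add_zero →]=  0    ⊢ (b * (0 + 0))
(4) (0 + 0)  =[add_zero →]=  0    ⊢ cost 3, within 3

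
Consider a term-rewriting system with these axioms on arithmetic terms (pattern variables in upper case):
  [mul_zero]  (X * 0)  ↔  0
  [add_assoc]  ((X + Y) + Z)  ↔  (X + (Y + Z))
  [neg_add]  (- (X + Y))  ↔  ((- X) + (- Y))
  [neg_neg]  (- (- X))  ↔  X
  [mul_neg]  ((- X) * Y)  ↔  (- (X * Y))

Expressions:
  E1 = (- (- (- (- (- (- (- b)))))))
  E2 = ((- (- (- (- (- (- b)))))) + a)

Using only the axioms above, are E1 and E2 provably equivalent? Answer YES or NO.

NO

Every axiom is a valid identity, so a rewrite proof would force E1 and E2 to agree under every assignment.
At a=0, b=1: E1 = -1 but E2 = 1; they differ, so no derivation exists.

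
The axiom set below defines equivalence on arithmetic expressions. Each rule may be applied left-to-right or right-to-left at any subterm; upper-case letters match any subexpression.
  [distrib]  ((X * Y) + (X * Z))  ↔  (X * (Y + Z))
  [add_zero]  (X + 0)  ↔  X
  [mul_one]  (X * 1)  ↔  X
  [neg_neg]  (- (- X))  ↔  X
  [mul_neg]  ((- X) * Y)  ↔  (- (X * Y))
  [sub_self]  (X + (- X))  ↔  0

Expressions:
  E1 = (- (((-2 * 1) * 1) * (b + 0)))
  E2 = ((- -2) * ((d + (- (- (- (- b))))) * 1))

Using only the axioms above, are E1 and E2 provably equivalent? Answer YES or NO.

NO

All listed rules preserve value, hence provable equivalence implies equal values everywhere; look for a separating assignment.
b=0, d=1 gives E1 ↦ 0, E2 ↦ 2; values differ ⇒ not provably equivalent.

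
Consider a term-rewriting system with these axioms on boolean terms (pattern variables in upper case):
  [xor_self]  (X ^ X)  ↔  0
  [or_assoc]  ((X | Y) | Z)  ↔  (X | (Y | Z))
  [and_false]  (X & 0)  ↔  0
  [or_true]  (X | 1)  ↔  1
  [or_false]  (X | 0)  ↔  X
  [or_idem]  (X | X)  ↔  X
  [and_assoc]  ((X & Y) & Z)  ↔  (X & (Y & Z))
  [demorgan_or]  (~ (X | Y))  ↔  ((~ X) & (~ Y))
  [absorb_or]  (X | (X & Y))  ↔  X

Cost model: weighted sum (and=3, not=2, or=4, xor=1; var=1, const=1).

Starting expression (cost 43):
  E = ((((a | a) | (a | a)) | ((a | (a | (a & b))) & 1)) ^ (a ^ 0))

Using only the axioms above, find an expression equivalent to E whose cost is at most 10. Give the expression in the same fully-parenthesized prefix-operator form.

((a | a) ^ (a ^ 0))   [cost 10]

step 1: absorb_or (→) rewrites (a | (a & b)) into a, now ((((a | a) | (a | a)) | ((a | a) & 1)) ^ (a ^ 0))
step 2: or_idem (→) rewrites ((a | a) | (a | a)) into (a | a), now (((a | a) | ((a | a) & 1)) ^ (a ^ 0))
step 3: absorb_or (→) rewrites ((a | a) | ((a | a) & 1)) into (a | a), reaching cost 10 (bound 10)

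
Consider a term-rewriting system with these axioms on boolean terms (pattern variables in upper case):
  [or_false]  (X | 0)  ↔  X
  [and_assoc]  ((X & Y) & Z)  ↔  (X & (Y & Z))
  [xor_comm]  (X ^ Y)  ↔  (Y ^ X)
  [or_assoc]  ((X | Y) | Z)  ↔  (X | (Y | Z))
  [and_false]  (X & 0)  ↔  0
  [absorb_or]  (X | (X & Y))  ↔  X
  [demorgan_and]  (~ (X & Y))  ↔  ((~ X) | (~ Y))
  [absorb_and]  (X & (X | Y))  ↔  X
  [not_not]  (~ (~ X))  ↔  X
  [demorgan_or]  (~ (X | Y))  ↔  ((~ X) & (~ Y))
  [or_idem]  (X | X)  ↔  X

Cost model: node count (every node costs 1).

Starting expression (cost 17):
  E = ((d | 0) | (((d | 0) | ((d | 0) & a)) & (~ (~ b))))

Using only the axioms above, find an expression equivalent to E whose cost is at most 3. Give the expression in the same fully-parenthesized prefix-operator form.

1. [not_not →] (~ (~ b))  →  b;  E = ((d | 0) | (((d | 0) | ((d | 0) & a)) & b))
2. [absorb_or →] ((d | 0) | ((d | 0) & a))  →  (d | 0);  E = ((d | 0) | ((d | 0) & b))
3. [absorb_or →] ((d | 0) | ((d | 0) & b))  →  (d | 0);  cost 3 ≤ 3, done

(d | 0)   [cost 3]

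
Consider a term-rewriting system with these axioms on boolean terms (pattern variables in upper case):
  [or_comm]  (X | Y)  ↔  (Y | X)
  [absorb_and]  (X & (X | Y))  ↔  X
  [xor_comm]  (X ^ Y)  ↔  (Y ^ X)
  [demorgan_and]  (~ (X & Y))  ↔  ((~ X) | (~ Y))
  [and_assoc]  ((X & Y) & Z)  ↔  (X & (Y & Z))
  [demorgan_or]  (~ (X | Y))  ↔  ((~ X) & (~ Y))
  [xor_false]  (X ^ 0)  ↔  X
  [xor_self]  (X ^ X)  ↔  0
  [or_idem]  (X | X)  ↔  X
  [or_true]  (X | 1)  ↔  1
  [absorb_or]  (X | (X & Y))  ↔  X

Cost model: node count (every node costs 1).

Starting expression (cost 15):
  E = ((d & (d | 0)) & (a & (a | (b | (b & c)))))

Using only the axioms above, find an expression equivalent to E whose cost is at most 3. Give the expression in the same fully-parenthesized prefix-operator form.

1. [absorb_or →] (b | (b & c))  →  b;  E = ((d & (d | 0)) & (a & (a | b)))
2. [absorb_and →] (d & (d | 0))  →  d;  E = (d & (a & (a | b)))
3. [absorb_and →] (a & (a | b))  →  a;  cost 3 ≤ 3, done

(d & a)   [cost 3]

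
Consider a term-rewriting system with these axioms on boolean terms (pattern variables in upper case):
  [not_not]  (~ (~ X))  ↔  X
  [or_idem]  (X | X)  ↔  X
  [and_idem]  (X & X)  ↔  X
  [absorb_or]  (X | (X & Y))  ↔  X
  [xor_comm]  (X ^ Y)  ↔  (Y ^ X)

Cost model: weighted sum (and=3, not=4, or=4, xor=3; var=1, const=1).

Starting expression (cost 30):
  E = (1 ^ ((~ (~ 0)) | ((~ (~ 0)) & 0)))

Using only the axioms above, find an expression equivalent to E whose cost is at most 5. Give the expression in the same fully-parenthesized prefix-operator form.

(0 ^ 1)   [cost 5]

(1) ((~ (~ 0)) | ((~ (~ 0)) & 0))  =[absorb_or →]=  (~ (~ 0))    ⊢ (1 ^ (~ (~ 0)))
(2) (1 ^ (~ (~ 0)))  =[xor_comm →]=  ((~ (~ 0)) ^ 1)
(3) (~ (~ 0))  =[not_not →]=  0    ⊢ cost 5, within 5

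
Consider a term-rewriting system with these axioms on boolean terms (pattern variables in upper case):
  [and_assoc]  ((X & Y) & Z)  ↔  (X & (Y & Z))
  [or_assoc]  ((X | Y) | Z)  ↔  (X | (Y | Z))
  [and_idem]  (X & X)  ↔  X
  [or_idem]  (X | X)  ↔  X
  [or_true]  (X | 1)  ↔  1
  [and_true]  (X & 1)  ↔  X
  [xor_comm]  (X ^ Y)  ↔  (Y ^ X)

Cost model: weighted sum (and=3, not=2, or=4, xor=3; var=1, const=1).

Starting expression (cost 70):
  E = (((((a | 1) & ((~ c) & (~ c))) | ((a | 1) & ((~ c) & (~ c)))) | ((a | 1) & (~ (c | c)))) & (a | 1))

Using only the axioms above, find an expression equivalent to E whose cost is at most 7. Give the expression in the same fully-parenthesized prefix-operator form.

1. [or_idem →] (((a | 1) & ((~ c) & (~ c))) | ((a | 1) & ((~ c) & (~ c))))  →  ((a | 1) & ((~ c) & (~ c)));  E = ((((a | 1) & ((~ c) & (~ c))) | ((a | 1) & (~ (c | c)))) & (a | 1))
2. [or_true →] (a | 1)  →  1;  E = ((((a | 1) & ((~ c) & (~ c))) | ((a | 1) & (~ (c | c)))) & 1)
3. [and_idem →] ((~ c) & (~ c))  →  (~ c);  E = ((((a | 1) & (~ c)) | ((a | 1) & (~ (c | c)))) & 1)
4. [or_idem →] (c | c)  →  c;  E = ((((a | 1) & (~ c)) | ((a | 1) & (~ c))) & 1)
5. [or_idem →] (((a | 1) & (~ c)) | ((a | 1) & (~ c)))  →  ((a | 1) & (~ c));  E = (((a | 1) & (~ c)) & 1)
6. [or_true →] (a | 1)  →  1;  E = ((1 & (~ c)) & 1)
7. [and_true →] ((1 & (~ c)) & 1)  →  (1 & (~ c));  cost 7 ≤ 7, done

(1 & (~ c))   [cost 7]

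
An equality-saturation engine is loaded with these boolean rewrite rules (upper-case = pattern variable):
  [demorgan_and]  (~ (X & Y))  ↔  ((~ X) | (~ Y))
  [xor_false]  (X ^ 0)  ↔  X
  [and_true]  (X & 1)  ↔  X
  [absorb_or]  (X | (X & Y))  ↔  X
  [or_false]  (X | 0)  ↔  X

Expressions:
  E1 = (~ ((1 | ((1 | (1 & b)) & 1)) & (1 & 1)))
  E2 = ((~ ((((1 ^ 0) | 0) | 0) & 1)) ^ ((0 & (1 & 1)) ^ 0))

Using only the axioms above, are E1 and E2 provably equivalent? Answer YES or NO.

step 1: absorb_or (→) rewrites (1 | (1 & b)) into 1, now (~ ((1 | (1 & 1)) & (1 & 1)))
step 2: absorb_or (→) rewrites (1 | (1 & 1)) into 1, now (~ (1 & (1 & 1)))
step 3: and_true (→) rewrites (1 & 1) into 1, now (~ (1 & 1))
step 4: and_true (→) rewrites (1 & 1) into 1, now (~ 1)
step 5: or_false (←) rewrites 1 into (1 | 0), now (~ (1 | 0))
step 6: or_false (←) rewrites (1 | 0) into ((1 | 0) | 0), now (~ ((1 | 0) | 0))
step 7: xor_false (←) rewrites (~ ((1 | 0) | 0)) into ((~ ((1 | 0) | 0)) ^ 0)
step 8: and_true (←) rewrites 0 into (0 & 1), now ((~ ((1 | 0) | 0)) ^ (0 & 1))
step 9: and_true (←) rewrites 1 into (1 & 1), now ((~ ((1 | 0) | 0)) ^ (0 & (1 & 1)))
step 10: and_true (←) rewrites ((1 | 0) | 0) into (((1 | 0) | 0) & 1), now ((~ (((1 | 0) | 0) & 1)) ^ (0 & (1 & 1)))
step 11: xor_false (←) rewrites (0 & (1 & 1)) into ((0 & (1 & 1)) ^ 0), now ((~ (((1 | 0) | 0) & 1)) ^ ((0 & (1 & 1)) ^ 0))
step 12: xor_false (←) rewrites 1 into (1 ^ 0), which is E2

YES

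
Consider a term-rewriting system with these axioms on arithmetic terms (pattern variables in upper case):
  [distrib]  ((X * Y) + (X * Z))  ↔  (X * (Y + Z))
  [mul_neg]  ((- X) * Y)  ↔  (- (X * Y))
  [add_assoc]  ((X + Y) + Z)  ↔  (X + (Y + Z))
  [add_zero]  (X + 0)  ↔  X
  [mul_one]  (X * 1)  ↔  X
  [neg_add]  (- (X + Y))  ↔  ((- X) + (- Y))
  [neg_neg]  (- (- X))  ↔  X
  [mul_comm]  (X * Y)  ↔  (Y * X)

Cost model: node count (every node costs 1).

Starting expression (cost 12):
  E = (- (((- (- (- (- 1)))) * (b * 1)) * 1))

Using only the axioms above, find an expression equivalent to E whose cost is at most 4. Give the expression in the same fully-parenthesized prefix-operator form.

(- (1 * b))   [cost 4]

step 1: neg_neg (→) rewrites (- (- 1)) into 1, now (- (((- (- 1)) * (b * 1)) * 1))
step 2: mul_one (→) rewrites (((- (- 1)) * (b * 1)) * 1) into ((- (- 1)) * (b * 1)), now (- ((- (- 1)) * (b * 1)))
step 3: neg_neg (→) rewrites (- (- 1)) into 1, now (- (1 * (b * 1)))
step 4: mul_one (→) rewrites (b * 1) into b, reaching cost 4 (bound 4)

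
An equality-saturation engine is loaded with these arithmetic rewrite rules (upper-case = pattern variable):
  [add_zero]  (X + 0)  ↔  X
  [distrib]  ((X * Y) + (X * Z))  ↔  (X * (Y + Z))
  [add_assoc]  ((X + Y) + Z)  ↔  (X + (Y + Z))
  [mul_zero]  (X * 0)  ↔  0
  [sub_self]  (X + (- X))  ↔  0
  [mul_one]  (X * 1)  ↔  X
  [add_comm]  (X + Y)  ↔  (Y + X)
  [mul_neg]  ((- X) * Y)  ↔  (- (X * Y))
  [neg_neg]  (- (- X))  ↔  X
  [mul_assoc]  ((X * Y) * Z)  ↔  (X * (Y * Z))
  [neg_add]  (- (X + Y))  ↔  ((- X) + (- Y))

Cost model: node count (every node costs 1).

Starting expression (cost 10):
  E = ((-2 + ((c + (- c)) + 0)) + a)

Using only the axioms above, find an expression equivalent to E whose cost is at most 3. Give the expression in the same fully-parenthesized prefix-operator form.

(1) (c + (- c))  =[sub_self →]=  0    ⊢ ((-2 + (0 + 0)) + a)
(2) (0 + 0)  =[add_zero →]=  0    ⊢ ((-2 + 0) + a)
(3) (-2 + 0)  =[add_zero →]=  -2    ⊢ cost 3, within 3

(-2 + a)   [cost 3]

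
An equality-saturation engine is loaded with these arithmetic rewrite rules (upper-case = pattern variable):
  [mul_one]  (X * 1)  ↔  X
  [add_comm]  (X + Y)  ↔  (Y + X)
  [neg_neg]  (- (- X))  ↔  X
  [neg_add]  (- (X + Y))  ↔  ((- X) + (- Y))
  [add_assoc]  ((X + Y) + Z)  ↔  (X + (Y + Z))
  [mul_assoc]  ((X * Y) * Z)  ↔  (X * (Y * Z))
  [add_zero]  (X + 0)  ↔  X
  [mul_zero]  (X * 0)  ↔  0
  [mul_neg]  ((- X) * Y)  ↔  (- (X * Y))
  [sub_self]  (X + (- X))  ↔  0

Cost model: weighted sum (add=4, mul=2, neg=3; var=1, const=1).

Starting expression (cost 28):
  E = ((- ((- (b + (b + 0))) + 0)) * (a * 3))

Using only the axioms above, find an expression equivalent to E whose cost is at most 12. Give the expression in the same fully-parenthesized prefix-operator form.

(1) ((- (b + (b + 0))) + 0)  =[add_zero →]=  (- (b + (b + 0)))    ⊢ ((- (- (b + (b + 0)))) * (a * 3))
(2) (b + 0)  =[add_zero →]=  b    ⊢ ((- (- (b + b))) * (a * 3))
(3) (- (- (b + b)))  =[neg_neg →]=  (b + b)    ⊢ cost 12, within 12

((b + b) * (a * 3))   [cost 12]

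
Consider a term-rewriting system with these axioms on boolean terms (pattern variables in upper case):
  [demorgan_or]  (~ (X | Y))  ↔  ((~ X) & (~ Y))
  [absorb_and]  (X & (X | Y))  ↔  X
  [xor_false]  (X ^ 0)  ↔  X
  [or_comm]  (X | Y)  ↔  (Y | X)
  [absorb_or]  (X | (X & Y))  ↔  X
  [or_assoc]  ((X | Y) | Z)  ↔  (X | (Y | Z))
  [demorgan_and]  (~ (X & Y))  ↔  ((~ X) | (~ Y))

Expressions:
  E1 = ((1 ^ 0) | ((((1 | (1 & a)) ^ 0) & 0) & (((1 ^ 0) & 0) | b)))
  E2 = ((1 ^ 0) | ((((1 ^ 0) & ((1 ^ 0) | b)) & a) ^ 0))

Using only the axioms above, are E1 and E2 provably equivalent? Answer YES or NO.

(1) (1 | (1 & a))  =[absorb_or →]=  1    ⊢ ((1 ^ 0) | (((1 ^ 0) & 0) & (((1 ^ 0) & 0) | b)))
(2) (((1 ^ 0) & 0) & (((1 ^ 0) & 0) | b))  =[absorb_and →]=  ((1 ^ 0) & 0)    ⊢ ((1 ^ 0) | ((1 ^ 0) & 0))
(3) ((1 ^ 0) | ((1 ^ 0) & 0))  =[absorb_or →]=  (1 ^ 0)
(4) (1 ^ 0)  =[absorb_or ←]=  ((1 ^ 0) | ((1 ^ 0) & a))
(5) ((1 ^ 0) & a)  =[xor_false ←]=  (((1 ^ 0) & a) ^ 0)    ⊢ ((1 ^ 0) | (((1 ^ 0) & a) ^ 0))
(6) (1 ^ 0)  =[absorb_and ←]=  ((1 ^ 0) & ((1 ^ 0) | b))    ⊢ E2

YES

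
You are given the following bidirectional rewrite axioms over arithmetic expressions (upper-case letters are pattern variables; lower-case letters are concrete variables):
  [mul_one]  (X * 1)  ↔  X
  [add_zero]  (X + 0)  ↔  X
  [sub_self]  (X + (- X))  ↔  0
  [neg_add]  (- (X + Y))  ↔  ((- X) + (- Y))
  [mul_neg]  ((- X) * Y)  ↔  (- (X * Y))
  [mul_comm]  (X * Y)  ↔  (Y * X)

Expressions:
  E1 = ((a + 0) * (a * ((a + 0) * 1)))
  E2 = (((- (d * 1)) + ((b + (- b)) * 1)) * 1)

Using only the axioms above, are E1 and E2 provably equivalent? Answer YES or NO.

NO

All listed rules preserve value, hence provable equivalence implies equal values everywhere; look for a separating assignment.
a=0, b=0, d=1 gives E1 ↦ 0, E2 ↦ -1; values differ ⇒ not provably equivalent.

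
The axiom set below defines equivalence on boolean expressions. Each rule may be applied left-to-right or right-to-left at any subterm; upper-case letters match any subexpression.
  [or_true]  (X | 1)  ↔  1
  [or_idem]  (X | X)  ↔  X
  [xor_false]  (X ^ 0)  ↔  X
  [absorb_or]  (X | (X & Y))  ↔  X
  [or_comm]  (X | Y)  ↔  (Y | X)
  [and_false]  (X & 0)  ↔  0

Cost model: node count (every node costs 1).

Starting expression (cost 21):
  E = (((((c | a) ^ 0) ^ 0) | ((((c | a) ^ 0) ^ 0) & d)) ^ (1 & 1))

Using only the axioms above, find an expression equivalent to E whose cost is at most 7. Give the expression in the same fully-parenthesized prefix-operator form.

((c | a) ^ (1 & 1))   [cost 7]

1. [absorb_or →] ((((c | a) ^ 0) ^ 0) | ((((c | a) ^ 0) ^ 0) & d))  →  (((c | a) ^ 0) ^ 0);  E = ((((c | a) ^ 0) ^ 0) ^ (1 & 1))
2. [xor_false →] (((c | a) ^ 0) ^ 0)  →  ((c | a) ^ 0);  E = (((c | a) ^ 0) ^ (1 & 1))
3. [xor_false →] ((c | a) ^ 0)  →  (c | a);  cost 7 ≤ 7, done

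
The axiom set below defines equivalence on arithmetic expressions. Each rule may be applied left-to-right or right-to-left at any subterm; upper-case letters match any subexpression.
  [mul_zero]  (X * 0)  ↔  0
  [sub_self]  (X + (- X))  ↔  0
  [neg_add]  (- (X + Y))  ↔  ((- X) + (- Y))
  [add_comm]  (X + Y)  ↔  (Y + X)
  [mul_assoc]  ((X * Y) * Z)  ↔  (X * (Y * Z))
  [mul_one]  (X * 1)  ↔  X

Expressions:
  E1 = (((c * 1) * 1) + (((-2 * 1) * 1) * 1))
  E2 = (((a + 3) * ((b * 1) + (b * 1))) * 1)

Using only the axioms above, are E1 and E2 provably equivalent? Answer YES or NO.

NO

The axioms are sound identities: if E1 ↔* E2 then E1 and E2 evaluate identically under any assignment.
Under a=0, b=0, c=0: E1 evaluates to -2, E2 to 0. Distinct ⇒ no rewrite sequence connects them.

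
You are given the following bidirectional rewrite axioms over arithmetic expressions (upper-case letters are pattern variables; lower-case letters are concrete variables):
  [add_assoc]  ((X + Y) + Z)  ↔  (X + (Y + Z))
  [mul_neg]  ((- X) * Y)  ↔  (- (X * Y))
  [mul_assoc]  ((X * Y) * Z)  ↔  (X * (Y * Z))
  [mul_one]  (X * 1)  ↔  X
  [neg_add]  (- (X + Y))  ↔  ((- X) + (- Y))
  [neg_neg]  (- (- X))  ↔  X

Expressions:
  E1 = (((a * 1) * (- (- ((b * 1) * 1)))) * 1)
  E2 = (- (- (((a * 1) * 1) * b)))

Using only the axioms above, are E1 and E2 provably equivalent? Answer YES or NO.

YES

1. [mul_one →] (b * 1)  →  b;  E1 = (((a * 1) * (- (- (b * 1)))) * 1)
2. [neg_neg →] (- (- (b * 1)))  →  (b * 1);  E1 = (((a * 1) * (b * 1)) * 1)
3. [mul_one →] (b * 1)  →  b;  E1 = (((a * 1) * b) * 1)
4. [mul_one →] (a * 1)  →  a;  E1 = ((a * b) * 1)
5. [mul_one →] ((a * b) * 1)  →  (a * b)
6. [mul_one ←] a  →  (a * 1);  E1 = ((a * 1) * b)
7. [mul_one ←] (a * 1)  →  ((a * 1) * 1);  E1 = (((a * 1) * 1) * b)
8. [neg_neg ←] (((a * 1) * 1) * b)  →  (- (- (((a * 1) * 1) * b)));  this is E2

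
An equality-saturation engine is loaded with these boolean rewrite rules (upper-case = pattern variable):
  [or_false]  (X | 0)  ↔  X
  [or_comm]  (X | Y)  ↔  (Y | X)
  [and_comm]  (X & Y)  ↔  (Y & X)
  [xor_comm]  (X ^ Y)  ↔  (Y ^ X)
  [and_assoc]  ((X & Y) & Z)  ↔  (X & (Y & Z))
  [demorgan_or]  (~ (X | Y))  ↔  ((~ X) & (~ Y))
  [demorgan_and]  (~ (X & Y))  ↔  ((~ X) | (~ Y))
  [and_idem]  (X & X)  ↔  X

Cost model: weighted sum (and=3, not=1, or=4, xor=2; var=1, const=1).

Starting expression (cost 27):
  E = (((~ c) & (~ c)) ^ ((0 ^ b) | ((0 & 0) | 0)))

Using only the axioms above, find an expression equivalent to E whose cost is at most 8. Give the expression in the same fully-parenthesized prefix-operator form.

((~ c) ^ (0 ^ b))   [cost 8]

1. [and_idem →] (0 & 0)  →  0;  E = (((~ c) & (~ c)) ^ ((0 ^ b) | (0 | 0)))
2. [or_false →] (0 | 0)  →  0;  E = (((~ c) & (~ c)) ^ ((0 ^ b) | 0))
3. [and_idem →] ((~ c) & (~ c))  →  (~ c);  E = ((~ c) ^ ((0 ^ b) | 0))
4. [or_false →] ((0 ^ b) | 0)  →  (0 ^ b);  cost 8 ≤ 8, done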